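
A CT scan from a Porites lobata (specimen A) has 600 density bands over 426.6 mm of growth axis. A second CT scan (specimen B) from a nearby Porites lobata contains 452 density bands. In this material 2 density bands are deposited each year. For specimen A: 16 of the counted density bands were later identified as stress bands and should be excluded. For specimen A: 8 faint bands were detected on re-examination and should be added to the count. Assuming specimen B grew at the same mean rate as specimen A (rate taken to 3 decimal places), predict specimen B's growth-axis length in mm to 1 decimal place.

Specimen A: after corrections the count is 600 − 16 + 8 = 592 density bands.
Specimen A: dividing by 2 density bands per year: 592 / 2 = 296 years.
A: Extension rate ≈ 426.6 / 296 = 1.441 mm per year.
Specimen B: with 2 density bands per year, 452 / 2 = 226 years. For B, 1.441 mm/year × 226 years = 325.7 mm.

325.7 mm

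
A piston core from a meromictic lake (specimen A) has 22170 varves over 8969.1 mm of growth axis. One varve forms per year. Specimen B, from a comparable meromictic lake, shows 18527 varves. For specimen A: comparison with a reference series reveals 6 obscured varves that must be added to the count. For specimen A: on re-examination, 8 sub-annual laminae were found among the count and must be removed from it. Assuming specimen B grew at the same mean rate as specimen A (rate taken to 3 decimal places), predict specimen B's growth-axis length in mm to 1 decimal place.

Specimen A: true varve count = 22170 − 8 + 6 = 22168.
A: 8969.1 mm over 22168 years gives 8969.1 / 22168 ≈ 0.405 mm/year.
Length of B = 0.405 × 18527 = 7503.4 mm.

7503.4 mm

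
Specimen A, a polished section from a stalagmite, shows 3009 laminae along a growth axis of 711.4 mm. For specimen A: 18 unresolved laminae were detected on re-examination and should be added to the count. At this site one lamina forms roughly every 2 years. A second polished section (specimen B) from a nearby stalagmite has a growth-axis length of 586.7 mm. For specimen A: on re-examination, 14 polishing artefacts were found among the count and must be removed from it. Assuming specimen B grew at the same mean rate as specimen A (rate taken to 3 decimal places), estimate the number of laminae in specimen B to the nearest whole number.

Specimen A: correcting the raw count gives 3009 − 14 + 18 = 3013 true laminae.
Specimen A: at 2 years per lamina, 3013 × 2 = 6026 years.
A: 711.4 mm over 6026 years gives 711.4 / 6026 ≈ 0.118 mm per year.
Specimen B: 586.7 mm / 0.118 mm per year = 4972.03 years; at 2 years per lamina that is 4972.03 / 2 ≈ 2486 laminae.

2486 laminae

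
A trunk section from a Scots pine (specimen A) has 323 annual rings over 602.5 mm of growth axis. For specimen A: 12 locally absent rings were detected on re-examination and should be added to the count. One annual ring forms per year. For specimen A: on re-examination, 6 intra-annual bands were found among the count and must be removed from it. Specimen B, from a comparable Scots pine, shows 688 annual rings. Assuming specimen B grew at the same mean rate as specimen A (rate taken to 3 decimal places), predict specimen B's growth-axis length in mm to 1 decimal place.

Specimen A: after corrections the count is 323 − 6 + 12 = 329 annual rings.
A: Mean rate = 602.5 mm / 329 years ≈ 1.831 mm/yr.
Length of B = 1.831 × 688 = 1259.7 mm.

1259.7 mm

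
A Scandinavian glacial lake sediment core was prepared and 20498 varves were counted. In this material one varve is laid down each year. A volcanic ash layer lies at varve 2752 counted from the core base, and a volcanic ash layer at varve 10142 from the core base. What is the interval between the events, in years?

7390 years

The two markers are separated by 10142 − 2752 = 7390 varves.
That is 7390 years at one varve per year.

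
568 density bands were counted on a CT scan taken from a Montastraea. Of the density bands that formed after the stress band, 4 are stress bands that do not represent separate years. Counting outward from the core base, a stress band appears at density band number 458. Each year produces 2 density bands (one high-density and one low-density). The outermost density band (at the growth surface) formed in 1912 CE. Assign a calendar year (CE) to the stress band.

1859 CE

The stress band sits at density band 458 from the core base, so 568 − 458 = 110 density bands formed after it.
Removing the 4 false density bands leaves 110 − 4 = 106 true density bands beyond the stress band.
With 2 density bands per year, 106 / 2 = 53 years.
Counting back 53 years from 1912 CE places the stress band in 1912 − 53 = 1859 CE.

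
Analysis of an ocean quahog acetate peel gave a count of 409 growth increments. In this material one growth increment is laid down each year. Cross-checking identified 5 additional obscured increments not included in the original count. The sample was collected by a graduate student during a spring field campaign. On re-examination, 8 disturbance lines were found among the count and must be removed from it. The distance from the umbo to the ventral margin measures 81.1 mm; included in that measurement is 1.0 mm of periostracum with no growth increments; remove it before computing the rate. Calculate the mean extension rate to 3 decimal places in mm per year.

0.197 mm per year

Adjusted count: 409 − 8 + 5 = 406 growth increments.
Removing the 1.0 mm offcut leaves 81.1 − 1.0 = 80.1 mm.
Mean rate = 80.1 mm / 406 years ≈ 0.197 mm per year.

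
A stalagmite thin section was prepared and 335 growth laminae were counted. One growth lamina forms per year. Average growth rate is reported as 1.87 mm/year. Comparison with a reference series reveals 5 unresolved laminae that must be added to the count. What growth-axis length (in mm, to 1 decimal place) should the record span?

After corrections the count is 335 + 5 = 340 growth laminae.
340 years at 1.87 mm/year gives 1.87 × 340 = 635.8 mm.

635.8 mm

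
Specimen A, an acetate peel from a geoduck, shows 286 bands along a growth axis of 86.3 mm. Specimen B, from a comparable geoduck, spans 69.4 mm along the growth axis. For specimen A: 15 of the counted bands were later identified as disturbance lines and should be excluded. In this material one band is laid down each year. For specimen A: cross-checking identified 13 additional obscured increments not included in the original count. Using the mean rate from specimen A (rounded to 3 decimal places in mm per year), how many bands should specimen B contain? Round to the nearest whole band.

228 bands

Specimen A: true band count = 286 − 15 + 13 = 284.
A: Mean rate = 86.3 mm / 284 years ≈ 0.304 mm per year.
B spans 69.4 / 0.304 = 228.29 years ≈ 228 bands.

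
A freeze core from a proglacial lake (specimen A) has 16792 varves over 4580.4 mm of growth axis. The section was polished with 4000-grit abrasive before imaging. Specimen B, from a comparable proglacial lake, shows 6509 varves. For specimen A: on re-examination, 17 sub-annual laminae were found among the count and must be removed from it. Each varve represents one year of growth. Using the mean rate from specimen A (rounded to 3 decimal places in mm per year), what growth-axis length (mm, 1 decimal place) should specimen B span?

Specimen A: after corrections the count is 16792 − 17 = 16775 varves.
A: Extension rate ≈ 4580.4 / 16775 = 0.273 mm/yr.
B's length ≈ 0.273 × 6509 = 1777.0 mm.

1777.0 mm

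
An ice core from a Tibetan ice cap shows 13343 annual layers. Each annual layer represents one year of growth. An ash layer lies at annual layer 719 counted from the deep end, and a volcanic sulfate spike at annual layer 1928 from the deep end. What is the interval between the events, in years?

1928 − 719 = 1209 annual layers lie between the two events.
At one annual layer per year, 1209 years elapsed between them.

1209 years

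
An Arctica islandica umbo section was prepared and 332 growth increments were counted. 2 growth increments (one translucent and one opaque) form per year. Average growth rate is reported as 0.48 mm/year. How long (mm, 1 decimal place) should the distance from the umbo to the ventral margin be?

With 2 growth increments per year, 332 / 2 = 166 years.
Predicted length = 0.48 mm/year × 166 years = 79.7 mm.

79.7 mm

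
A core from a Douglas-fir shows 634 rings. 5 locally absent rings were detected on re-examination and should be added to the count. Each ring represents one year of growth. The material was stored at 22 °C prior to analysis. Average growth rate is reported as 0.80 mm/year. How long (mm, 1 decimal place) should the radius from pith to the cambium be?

After corrections the count is 634 + 5 = 639 rings.
Predicted length = 0.80 mm/year × 639 years = 511.2 mm.

511.2 mm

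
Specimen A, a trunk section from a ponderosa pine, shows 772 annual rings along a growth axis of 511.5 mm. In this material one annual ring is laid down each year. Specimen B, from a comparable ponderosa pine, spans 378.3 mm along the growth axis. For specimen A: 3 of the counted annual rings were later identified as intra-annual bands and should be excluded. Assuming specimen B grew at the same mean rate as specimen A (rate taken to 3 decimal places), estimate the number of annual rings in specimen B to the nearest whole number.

Specimen A: true annual ring count = 772 − 3 = 769.
A: 511.5 mm over 769 years gives 511.5 / 769 ≈ 0.665 mm per year.
Specimen B: 378.3 mm / 0.665 mm per year = 568.87 years ≈ 569 annual rings.

569 annual rings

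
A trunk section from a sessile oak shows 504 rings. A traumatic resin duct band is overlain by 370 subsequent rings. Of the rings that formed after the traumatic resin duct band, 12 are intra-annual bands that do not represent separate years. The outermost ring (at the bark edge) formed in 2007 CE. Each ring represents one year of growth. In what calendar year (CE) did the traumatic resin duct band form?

370 rings post-date the traumatic resin duct band.
Removing the 12 false rings leaves 370 − 12 = 358 true rings beyond the traumatic resin duct band.
2007 − 358 = 1649 CE.

1649 CE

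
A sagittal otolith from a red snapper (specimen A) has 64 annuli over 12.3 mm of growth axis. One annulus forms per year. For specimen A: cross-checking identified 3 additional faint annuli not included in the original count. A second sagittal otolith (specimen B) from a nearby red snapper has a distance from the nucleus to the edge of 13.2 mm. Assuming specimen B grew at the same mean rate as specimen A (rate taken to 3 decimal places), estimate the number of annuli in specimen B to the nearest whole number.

Specimen A: adjusted count: 64 + 3 = 67 annuli.
A: Extension rate ≈ 12.3 / 67 = 0.184 mm/yr.
Specimen B: 13.2 mm / 0.184 mm per year = 71.74 years ≈ 72 annuli.

72 annuli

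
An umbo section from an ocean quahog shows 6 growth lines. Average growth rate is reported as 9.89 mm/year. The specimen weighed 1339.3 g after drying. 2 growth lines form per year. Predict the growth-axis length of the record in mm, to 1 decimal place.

Dividing by 2 growth lines per year: 6 / 2 = 3 years.
3 years at 9.89 mm/year gives 9.89 × 3 = 29.7 mm.

29.7 mm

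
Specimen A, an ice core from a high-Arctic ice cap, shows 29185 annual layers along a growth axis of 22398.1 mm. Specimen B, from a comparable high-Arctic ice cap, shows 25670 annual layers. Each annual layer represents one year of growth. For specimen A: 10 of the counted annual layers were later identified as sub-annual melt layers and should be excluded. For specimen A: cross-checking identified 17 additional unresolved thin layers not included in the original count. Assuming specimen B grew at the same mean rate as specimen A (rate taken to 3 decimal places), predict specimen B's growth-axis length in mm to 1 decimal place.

Specimen A: adjusted count: 29185 − 10 + 17 = 29192 annual layers.
A: Extension rate ≈ 22398.1 / 29192 = 0.767 mm/yr.
B's length ≈ 0.767 × 25670 = 19688.9 mm.

19688.9 mm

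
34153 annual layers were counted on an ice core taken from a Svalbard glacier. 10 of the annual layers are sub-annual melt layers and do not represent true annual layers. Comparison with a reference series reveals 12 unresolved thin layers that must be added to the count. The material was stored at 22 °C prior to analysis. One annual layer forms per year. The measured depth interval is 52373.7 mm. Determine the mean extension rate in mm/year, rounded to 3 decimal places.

1.533 mm/year

Adjusted count: 34153 − 10 + 12 = 34155 annual layers.
Extension rate ≈ 52373.7 / 34155 = 1.533 mm/year.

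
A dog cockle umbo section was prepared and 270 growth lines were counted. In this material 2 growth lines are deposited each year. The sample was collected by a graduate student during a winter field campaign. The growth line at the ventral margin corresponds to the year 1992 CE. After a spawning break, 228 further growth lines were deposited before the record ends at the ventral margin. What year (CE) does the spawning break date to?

1878 CE

There are 228 growth lines younger than the spawning break.
228 growth lines at 2 per year is 228 / 2 = 114 years.
The growth line at the ventral margin is 1992 CE, so the spawning break dates to 1992 − 114 = 1878 CE.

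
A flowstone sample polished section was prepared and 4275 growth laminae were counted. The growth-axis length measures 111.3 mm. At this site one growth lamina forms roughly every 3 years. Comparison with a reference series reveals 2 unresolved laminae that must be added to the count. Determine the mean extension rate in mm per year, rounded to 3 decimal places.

Adjusted count: 4275 + 2 = 4277 growth laminae.
At 3 years per growth lamina, 4277 × 3 = 12831 years.
Extension rate ≈ 111.3 / 12831 = 0.009 mm per year.

0.009 mm per year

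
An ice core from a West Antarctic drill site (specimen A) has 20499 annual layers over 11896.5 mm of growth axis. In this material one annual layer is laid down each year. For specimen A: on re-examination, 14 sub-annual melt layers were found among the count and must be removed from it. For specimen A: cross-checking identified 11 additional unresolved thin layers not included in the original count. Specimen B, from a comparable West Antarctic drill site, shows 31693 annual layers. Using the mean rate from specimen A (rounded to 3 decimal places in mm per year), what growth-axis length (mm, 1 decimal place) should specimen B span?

Specimen A: true annual layer count = 20499 − 14 + 11 = 20496.
A: 11896.5 mm over 20496 years gives 11896.5 / 20496 ≈ 0.580 mm/yr.
Length of B = 0.580 × 31693 = 18381.9 mm.

18381.9 mm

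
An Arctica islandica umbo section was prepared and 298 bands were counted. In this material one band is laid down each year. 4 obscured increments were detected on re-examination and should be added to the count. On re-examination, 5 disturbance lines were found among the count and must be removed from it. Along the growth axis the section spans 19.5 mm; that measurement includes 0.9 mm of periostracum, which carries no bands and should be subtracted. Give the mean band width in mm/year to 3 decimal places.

True band count = 298 − 5 + 4 = 297.
Removing the 0.9 mm offcut leaves 19.5 − 0.9 = 18.6 mm.
Extension rate ≈ 18.6 / 297 = 0.063 mm/year.

0.063 mm/year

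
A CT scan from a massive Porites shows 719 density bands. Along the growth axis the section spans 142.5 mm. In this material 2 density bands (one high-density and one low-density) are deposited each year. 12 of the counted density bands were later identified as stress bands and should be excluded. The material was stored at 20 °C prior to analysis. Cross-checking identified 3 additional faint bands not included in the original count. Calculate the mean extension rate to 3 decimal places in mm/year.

True density band count = 719 − 12 + 3 = 710.
Dividing by 2 density bands per year: 710 / 2 = 355 years.
142.5 mm over 355 years gives 142.5 / 355 ≈ 0.401 mm/year.

0.401 mm/year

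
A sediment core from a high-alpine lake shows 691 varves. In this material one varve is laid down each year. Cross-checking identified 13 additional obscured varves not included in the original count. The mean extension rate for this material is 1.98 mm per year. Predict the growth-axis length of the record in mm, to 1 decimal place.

1393.9 mm

After corrections the count is 691 + 13 = 704 varves.
704 years at 1.98 mm/year gives 1.98 × 704 = 1393.9 mm.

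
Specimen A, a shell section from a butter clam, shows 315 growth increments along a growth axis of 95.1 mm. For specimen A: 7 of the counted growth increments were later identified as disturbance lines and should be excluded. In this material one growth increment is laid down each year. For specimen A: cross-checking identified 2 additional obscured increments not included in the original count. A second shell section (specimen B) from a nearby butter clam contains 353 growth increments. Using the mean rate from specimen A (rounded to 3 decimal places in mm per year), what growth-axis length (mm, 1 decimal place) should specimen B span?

Specimen A: after corrections the count is 315 − 7 + 2 = 310 growth increments.
A: 95.1 mm over 310 years gives 95.1 / 310 ≈ 0.307 mm per year.
Length of B = 0.307 × 353 = 108.4 mm.

108.4 mm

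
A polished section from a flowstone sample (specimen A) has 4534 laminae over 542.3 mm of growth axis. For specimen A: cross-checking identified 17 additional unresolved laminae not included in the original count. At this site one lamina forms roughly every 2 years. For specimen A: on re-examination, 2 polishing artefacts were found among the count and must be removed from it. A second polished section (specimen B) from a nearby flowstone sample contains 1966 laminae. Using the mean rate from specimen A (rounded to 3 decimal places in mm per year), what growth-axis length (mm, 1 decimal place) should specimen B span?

235.9 mm

Specimen A: after corrections the count is 4534 − 2 + 17 = 4549 laminae.
Specimen A: at 2 years per lamina, 4549 × 2 = 9098 years.
A: Mean rate = 542.3 mm / 9098 years ≈ 0.060 mm/yr.
Specimen B: 1966 laminae at 2 years each span 1966 × 2 = 3932 years. For B, 0.060 mm/year × 3932 years = 235.9 mm.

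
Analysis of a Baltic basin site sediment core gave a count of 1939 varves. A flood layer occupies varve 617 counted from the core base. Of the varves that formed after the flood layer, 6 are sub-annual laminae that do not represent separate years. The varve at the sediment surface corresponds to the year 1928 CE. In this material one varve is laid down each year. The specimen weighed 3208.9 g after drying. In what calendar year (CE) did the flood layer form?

612 CE

1939 − 617 = 1322 varves lie beyond the flood layer toward the sediment surface.
Excluding 6 false varves: 1322 − 6 = 1316.
The varve at the sediment surface is 1928 CE, so the flood layer dates to 1928 − 1316 = 612 CE.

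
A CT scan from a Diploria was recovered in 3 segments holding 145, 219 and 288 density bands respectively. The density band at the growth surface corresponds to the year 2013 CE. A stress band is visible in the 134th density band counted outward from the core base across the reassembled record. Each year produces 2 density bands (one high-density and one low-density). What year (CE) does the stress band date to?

1754 CE

Total density bands = 145 + 219 + 288 = 652.
652 − 134 = 518 density bands lie beyond the stress band toward the growth surface.
With 2 density bands per year, 518 / 2 = 259 years.
The density band at the growth surface is 2013 CE, so the stress band dates to 2013 − 259 = 1754 CE.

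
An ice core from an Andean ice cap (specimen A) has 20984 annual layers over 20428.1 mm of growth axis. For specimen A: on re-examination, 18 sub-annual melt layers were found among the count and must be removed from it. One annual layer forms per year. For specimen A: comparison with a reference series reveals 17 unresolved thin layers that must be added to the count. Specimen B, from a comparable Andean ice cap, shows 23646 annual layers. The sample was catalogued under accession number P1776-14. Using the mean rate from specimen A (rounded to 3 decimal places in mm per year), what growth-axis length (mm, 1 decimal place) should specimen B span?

23031.2 mm

Specimen A: after corrections the count is 20984 − 18 + 17 = 20983 annual layers.
A: Extension rate ≈ 20428.1 / 20983 = 0.974 mm per year.
For B, 0.974 mm/year × 23646 years = 23031.2 mm.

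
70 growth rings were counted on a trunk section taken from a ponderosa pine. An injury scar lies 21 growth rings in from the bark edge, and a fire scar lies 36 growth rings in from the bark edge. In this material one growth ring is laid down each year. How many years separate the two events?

36 − 21 = 15 growth rings lie between the two events.
That is 15 years at one growth ring per year.

15 years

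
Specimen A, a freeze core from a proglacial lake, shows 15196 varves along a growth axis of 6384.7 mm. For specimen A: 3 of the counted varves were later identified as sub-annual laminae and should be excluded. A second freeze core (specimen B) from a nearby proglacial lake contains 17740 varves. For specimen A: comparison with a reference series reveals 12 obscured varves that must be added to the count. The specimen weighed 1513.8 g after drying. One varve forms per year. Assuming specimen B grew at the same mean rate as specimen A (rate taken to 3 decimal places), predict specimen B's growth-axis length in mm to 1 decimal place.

7450.8 mm

Specimen A: correcting the raw count gives 15196 − 3 + 12 = 15205 true varves.
A: Mean rate = 6384.7 mm / 15205 years ≈ 0.420 mm/yr.
For B, 0.420 mm/year × 17740 years = 7450.8 mm.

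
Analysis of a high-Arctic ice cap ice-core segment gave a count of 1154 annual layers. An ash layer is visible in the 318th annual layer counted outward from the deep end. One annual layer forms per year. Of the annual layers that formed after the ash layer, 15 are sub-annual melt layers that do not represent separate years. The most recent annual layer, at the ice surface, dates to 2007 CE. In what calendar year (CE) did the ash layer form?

1186 CE

The ash layer sits at annual layer 318 from the deep end, so 1154 − 318 = 836 annual layers formed after it.
836 − 15 false = 821 true annual layers after the ash layer.
2007 − 821 = 1186 CE.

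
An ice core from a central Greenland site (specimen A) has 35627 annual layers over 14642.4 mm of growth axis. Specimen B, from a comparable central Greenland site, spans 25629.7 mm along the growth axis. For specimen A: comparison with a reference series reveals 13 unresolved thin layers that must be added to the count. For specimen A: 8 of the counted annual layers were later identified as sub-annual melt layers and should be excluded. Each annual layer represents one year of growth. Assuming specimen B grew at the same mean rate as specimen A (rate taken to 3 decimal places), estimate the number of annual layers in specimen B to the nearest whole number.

62359 annual layers

Specimen A: after corrections the count is 35627 − 8 + 13 = 35632 annual layers.
A: Extension rate ≈ 14642.4 / 35632 = 0.411 mm/yr.
For B, 25629.7 / 0.411 = 62359.37 years ≈ 62359 annual layers.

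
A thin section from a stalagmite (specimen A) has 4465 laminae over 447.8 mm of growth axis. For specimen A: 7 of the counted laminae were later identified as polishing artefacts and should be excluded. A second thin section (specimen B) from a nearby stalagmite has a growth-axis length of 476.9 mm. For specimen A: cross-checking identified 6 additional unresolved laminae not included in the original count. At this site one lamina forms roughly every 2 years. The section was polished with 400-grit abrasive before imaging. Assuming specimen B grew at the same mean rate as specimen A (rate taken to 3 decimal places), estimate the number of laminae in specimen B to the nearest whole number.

Specimen A: true lamina count = 4465 − 7 + 6 = 4464.
Specimen A: 4464 laminae at 2 years each span 4464 × 2 = 8928 years.
A: 447.8 mm over 8928 years gives 447.8 / 8928 ≈ 0.050 mm per year.
Specimen B: 476.9 mm / 0.050 mm per year = 9538.00 years; at 2 years per lamina that is 9538.00 / 2 ≈ 4769 laminae.

4769 laminae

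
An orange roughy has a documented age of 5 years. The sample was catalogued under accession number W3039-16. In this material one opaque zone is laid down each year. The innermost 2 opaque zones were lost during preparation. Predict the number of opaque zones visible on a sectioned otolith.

Expected opaque zones over 5 years: 5.
5 − 2 missed = 3 opaque zones expected in the prepared section.

3 opaque zones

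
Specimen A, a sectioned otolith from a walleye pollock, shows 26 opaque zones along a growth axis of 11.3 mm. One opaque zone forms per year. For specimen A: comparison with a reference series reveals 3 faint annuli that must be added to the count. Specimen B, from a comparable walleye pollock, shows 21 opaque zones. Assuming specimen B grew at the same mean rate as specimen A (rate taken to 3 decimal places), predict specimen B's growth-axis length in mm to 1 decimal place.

Specimen A: true opaque zone count = 26 + 3 = 29.
A: 11.3 mm over 29 years gives 11.3 / 29 ≈ 0.390 mm/yr.
Length of B = 0.390 × 21 = 8.2 mm.

8.2 mm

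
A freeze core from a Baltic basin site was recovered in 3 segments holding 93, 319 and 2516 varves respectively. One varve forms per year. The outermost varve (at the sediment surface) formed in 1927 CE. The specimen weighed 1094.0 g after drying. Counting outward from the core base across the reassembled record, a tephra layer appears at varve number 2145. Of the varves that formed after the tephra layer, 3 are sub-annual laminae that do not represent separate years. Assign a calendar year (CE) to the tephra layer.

1147 CE

Total varves = 93 + 319 + 2516 = 2928.
The tephra layer sits at varve 2145 from the core base, so 2928 − 2145 = 783 varves formed after it.
Excluding 3 false varves: 783 − 3 = 780.
The varve at the sediment surface is 1927 CE, so the tephra layer dates to 1927 − 780 = 1147 CE.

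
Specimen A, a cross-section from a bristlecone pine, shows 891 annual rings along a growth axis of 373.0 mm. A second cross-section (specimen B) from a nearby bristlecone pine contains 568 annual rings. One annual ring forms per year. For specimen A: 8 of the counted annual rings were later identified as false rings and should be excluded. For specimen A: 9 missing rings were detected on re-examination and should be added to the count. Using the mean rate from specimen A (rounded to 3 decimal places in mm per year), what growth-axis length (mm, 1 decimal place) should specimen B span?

Specimen A: correcting the raw count gives 891 − 8 + 9 = 892 true annual rings.
A: 373.0 mm over 892 years gives 373.0 / 892 ≈ 0.418 mm per year.
Length of B = 0.418 × 568 = 237.4 mm.

237.4 mm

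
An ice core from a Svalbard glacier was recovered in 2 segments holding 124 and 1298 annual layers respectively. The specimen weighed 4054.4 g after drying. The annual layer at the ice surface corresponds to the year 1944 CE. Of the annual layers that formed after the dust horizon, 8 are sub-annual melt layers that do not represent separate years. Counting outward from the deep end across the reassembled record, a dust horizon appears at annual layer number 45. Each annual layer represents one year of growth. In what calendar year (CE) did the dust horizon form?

575 CE

Total annual layers = 124 + 1298 = 1422.
Between annual layer 45 and the ice surface there are 1422 − 45 = 1377 annual layers.
Removing the 8 false annual layers leaves 1377 − 8 = 1369 true annual layers beyond the dust horizon.
The annual layer at the ice surface is 1944 CE, so the dust horizon dates to 1944 − 1369 = 575 CE.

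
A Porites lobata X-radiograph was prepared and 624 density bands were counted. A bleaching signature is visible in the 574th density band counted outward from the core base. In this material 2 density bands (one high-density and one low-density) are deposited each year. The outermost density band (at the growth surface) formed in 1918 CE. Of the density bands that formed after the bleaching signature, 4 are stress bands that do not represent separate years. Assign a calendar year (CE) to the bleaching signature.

624 − 574 = 50 density bands lie beyond the bleaching signature toward the growth surface.
Excluding 4 false density bands: 50 − 4 = 46.
46 density bands at 2 per year is 46 / 2 = 23 years.
The density band at the growth surface is 1918 CE, so the bleaching signature dates to 1918 − 23 = 1895 CE.

1895 CE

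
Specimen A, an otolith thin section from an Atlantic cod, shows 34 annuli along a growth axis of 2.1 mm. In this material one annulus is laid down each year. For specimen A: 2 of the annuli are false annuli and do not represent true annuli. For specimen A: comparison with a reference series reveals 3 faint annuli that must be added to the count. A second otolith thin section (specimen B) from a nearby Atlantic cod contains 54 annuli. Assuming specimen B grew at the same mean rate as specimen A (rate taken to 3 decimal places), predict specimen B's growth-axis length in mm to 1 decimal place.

Specimen A: adjusted count: 34 − 2 + 3 = 35 annuli.
A: Mean rate = 2.1 mm / 35 years ≈ 0.060 mm/year.
Length of B = 0.060 × 54 = 3.2 mm.

3.2 mm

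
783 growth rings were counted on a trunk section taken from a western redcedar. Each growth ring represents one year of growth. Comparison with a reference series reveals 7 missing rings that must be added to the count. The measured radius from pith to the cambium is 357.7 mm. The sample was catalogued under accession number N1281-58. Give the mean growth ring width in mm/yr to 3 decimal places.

True growth ring count = 783 + 7 = 790.
Extension rate ≈ 357.7 / 790 = 0.453 mm/yr.

0.453 mm/yr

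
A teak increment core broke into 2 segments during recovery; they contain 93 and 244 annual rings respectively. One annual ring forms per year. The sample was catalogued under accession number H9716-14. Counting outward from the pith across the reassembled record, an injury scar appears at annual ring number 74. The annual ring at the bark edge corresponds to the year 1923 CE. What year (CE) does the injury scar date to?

1660 CE

Total annual rings = 93 + 244 = 337.
337 − 74 = 263 annual rings lie beyond the injury scar toward the bark edge.
Counting back 263 years from 1923 CE places the injury scar in 1923 − 263 = 1660 CE.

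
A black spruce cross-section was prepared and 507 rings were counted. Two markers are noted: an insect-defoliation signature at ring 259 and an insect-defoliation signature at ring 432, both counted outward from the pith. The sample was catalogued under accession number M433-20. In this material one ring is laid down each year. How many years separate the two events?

432 − 259 = 173 rings lie between the two events.
That is 173 years at one ring per year.

173 years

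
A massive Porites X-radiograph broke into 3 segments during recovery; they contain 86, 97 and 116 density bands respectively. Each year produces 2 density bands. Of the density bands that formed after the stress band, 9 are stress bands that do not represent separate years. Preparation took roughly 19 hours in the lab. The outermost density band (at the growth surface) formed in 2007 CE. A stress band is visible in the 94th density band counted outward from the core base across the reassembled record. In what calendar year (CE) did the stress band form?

Total density bands = 86 + 97 + 116 = 299.
Between density band 94 and the growth surface there are 299 − 94 = 205 density bands.
Removing the 9 false density bands leaves 205 − 9 = 196 true density bands beyond the stress band.
196 density bands at 2 per year is 196 / 2 = 98 years.
Counting back 98 years from 2007 CE places the stress band in 2007 − 98 = 1909 CE.

1909 CE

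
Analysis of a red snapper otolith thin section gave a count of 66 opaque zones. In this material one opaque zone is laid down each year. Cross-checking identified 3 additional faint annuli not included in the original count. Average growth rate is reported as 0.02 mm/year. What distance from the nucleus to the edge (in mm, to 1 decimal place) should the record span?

Adjusted count: 66 + 3 = 69 opaque zones.
69 years at 0.02 mm/year gives 0.02 × 69 = 1.4 mm.

1.4 mm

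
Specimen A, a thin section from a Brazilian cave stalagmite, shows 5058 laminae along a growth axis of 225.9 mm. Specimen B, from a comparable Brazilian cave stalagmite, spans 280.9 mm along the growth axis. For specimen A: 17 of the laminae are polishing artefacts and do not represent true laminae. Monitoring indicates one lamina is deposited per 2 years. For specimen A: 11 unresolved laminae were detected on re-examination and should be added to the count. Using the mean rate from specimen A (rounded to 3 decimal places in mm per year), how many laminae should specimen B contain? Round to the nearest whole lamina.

Specimen A: true lamina count = 5058 − 17 + 11 = 5052.
Specimen A: 5052 laminae at 2 years each span 5052 × 2 = 10104 years.
A: 225.9 mm over 10104 years gives 225.9 / 10104 ≈ 0.022 mm per year.
Specimen B: 280.9 mm / 0.022 mm per year = 12768.18 years; at 2 years per lamina that is 12768.18 / 2 ≈ 6384 laminae.

6384 laminae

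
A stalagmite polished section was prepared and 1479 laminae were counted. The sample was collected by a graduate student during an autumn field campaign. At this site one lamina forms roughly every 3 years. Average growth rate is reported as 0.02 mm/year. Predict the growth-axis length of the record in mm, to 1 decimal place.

Multiplying by 3 years per lamina: 1479 × 3 = 4437 years.
Length ≈ 0.02 × 4437 = 88.7 mm.

88.7 mm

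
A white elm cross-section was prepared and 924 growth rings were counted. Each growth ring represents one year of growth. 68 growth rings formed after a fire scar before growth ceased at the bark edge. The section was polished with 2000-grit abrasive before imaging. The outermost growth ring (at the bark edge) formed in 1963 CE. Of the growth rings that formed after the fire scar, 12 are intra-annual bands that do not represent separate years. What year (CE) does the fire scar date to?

1907 CE

There are 68 growth rings younger than the fire scar.
Removing the 12 false growth rings leaves 68 − 12 = 56 true growth rings beyond the fire scar.
1963 − 56 = 1907 CE.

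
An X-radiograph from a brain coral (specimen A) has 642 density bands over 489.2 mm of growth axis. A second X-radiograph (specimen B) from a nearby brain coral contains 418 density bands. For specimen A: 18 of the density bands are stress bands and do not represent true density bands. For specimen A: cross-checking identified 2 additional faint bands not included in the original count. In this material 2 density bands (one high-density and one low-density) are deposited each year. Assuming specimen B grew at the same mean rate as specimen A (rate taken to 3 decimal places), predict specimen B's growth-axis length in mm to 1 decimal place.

Specimen A: adjusted count: 642 − 18 + 2 = 626 density bands.
Specimen A: with 2 density bands per year, 626 / 2 = 313 years.
A: Extension rate ≈ 489.2 / 313 = 1.563 mm/yr.
Specimen B: 418 density bands at 2 per year is 418 / 2 = 209 years. For B, 1.563 mm/year × 209 years = 326.7 mm.

326.7 mm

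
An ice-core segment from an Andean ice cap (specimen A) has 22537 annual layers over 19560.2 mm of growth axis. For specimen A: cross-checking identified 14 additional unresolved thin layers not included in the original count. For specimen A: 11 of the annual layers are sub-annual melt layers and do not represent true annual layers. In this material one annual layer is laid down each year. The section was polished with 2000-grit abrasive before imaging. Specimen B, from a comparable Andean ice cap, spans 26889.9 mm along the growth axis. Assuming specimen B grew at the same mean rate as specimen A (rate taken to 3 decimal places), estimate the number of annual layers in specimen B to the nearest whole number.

30979 annual layers

Specimen A: after corrections the count is 22537 − 11 + 14 = 22540 annual layers.
A: Mean rate = 19560.2 mm / 22540 years ≈ 0.868 mm/year.
For B, 26889.9 / 0.868 = 30979.15 years ≈ 30979 annual layers.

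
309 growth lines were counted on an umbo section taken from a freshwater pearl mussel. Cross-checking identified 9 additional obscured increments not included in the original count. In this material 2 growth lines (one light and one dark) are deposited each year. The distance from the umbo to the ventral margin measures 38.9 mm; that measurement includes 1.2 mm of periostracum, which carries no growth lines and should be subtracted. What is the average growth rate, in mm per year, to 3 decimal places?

True growth line count = 309 + 9 = 318.
318 growth lines at 2 per year is 318 / 2 = 159 years.
Net length = 38.9 − 1.2 = 37.7 mm.
37.7 mm over 159 years gives 37.7 / 159 ≈ 0.237 mm per year.

0.237 mm per year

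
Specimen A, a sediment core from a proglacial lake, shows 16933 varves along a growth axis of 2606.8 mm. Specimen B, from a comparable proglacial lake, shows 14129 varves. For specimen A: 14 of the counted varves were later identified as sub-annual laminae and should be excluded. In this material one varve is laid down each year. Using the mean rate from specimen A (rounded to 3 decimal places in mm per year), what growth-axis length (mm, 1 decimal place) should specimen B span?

2175.9 mm

Specimen A: correcting the raw count gives 16933 − 14 = 16919 true varves.
A: Mean rate = 2606.8 mm / 16919 years ≈ 0.154 mm per year.
Length of B = 0.154 × 14129 = 2175.9 mm.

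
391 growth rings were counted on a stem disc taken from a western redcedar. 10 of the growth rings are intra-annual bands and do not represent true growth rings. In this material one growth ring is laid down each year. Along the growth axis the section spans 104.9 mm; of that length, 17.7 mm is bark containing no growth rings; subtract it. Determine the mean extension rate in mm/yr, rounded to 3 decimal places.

After corrections the count is 391 − 10 = 381 growth rings.
The growth record spans 104.9 − 17.7 = 87.2 mm.
Mean rate = 87.2 mm / 381 years ≈ 0.229 mm/yr.

0.229 mm/yr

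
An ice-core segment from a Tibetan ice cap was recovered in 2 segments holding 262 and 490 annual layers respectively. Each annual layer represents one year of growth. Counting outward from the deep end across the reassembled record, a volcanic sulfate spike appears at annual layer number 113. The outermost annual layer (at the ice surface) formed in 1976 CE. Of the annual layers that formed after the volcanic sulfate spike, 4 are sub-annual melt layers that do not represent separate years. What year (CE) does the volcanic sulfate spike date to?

1341 CE

Total annual layers = 262 + 490 = 752.
The volcanic sulfate spike sits at annual layer 113 from the deep end, so 752 − 113 = 639 annual layers formed after it.
639 − 4 false = 635 true annual layers after the volcanic sulfate spike.
The annual layer at the ice surface is 1976 CE, so the volcanic sulfate spike dates to 1976 − 635 = 1341 CE.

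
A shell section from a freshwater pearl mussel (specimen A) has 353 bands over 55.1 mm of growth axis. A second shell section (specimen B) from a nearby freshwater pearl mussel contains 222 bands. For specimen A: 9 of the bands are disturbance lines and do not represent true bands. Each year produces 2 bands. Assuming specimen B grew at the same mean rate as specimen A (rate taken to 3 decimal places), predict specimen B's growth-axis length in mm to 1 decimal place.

Specimen A: true band count = 353 − 9 = 344.
Specimen A: 344 bands at 2 per year is 344 / 2 = 172 years.
A: 55.1 mm over 172 years gives 55.1 / 172 ≈ 0.320 mm/yr.
Specimen B: dividing by 2 bands per year: 222 / 2 = 111 years. Length of B = 0.320 × 111 = 35.5 mm.

35.5 mm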